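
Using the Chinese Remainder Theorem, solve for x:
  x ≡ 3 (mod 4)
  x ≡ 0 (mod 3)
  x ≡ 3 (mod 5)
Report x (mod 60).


Moduli 4, 3, 5 are pairwise coprime; by CRT there is a unique solution modulo M = 4 · 3 · 5 = 60.
Solve pairwise, accumulating the modulus:
  Start with x ≡ 3 (mod 4).
  Combine with x ≡ 0 (mod 3): since gcd(4, 3) = 1, we get a unique residue mod 12.
    Write x = 3 + 4·t and substitute into x ≡ 0 (mod 3): 4·t ≡ 0 − 3 = -3 (mod 3).
    Reduce coefficients mod 3: 1·t ≡ 0 (mod 3).
    So t ≡ 0 (mod 3).
    Then x = 3 + 4·0 = 3, valid modulo lcm(4, 3) = 12: x ≡ 3 (mod 12).
  Combine with x ≡ 3 (mod 5): since gcd(12, 5) = 1, we get a unique residue mod 60.
    Write x = 3 + 12·t and substitute into x ≡ 3 (mod 5): 12·t ≡ 3 − 3 = 0 (mod 5).
    Reduce coefficients mod 5: 2·t ≡ 0 (mod 5).
    The inverse of 2 mod 5 is 3 (since 2·3 = 6 = 1·5 + 1), so t ≡ 3·0 = 0 ≡ 0 (mod 5).
    Then x = 3 + 12·0 = 3, valid modulo lcm(12, 5) = 60: x ≡ 3 (mod 60).
Verify: 3 mod 4 = 3 ✓, 3 mod 3 = 0 ✓, 3 mod 5 = 3 ✓.

x ≡ 3 (mod 60).


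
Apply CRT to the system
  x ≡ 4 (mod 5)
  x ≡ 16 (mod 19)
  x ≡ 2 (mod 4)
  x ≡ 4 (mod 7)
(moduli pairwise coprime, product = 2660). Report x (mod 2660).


Product of moduli M = 5 · 19 · 4 · 7 = 2660.
Merge one congruence at a time:
  Start: x ≡ 4 (mod 5).
  Combine with x ≡ 16 (mod 19); new modulus lcm = 95.
    Write x = 4 + 5·t and substitute into x ≡ 16 (mod 19): 5·t ≡ 16 − 4 = 12 (mod 19).
    The inverse of 5 mod 19 is 4 (since 5·4 = 20 = 1·19 + 1), so t ≡ 4·12 = 48 ≡ 10 (mod 19).
    Then x = 4 + 5·10 = 54, valid modulo lcm(5, 19) = 95: x ≡ 54 (mod 95).
  Combine with x ≡ 2 (mod 4); new modulus lcm = 380.
    Write x = 54 + 95·t and substitute into x ≡ 2 (mod 4): 95·t ≡ 2 − 54 = -52 (mod 4).
    Reduce coefficients mod 4: 3·t ≡ 0 (mod 4).
    The inverse of 3 mod 4 is 3 (since 3·3 = 9 = 2·4 + 1), so t ≡ 3·0 = 0 ≡ 0 (mod 4).
    Then x = 54 + 95·0 = 54, valid modulo lcm(95, 4) = 380: x ≡ 54 (mod 380).
  Combine with x ≡ 4 (mod 7); new modulus lcm = 2660.
    Write x = 54 + 380·t and substitute into x ≡ 4 (mod 7): 380·t ≡ 4 − 54 = -50 (mod 7).
    Reduce coefficients mod 7: 2·t ≡ 6 (mod 7).
    The inverse of 2 mod 7 is 4 (since 2·4 = 8 = 1·7 + 1), so t ≡ 4·6 = 24 ≡ 3 (mod 7).
    Then x = 54 + 380·3 = 1194, valid modulo lcm(380, 7) = 2660: x ≡ 1194 (mod 2660).
Verify against each original: 1194 mod 5 = 4, 1194 mod 19 = 16, 1194 mod 4 = 2, 1194 mod 7 = 4.

x ≡ 1194 (mod 2660).


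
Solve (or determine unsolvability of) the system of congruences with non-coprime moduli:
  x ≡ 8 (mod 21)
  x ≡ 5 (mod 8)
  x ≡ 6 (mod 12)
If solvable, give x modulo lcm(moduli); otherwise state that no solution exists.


Moduli 21, 8, 12 are not pairwise coprime, so CRT works modulo lcm(m_i) when all pairwise compatibility conditions hold.
Pairwise compatibility: gcd(m_i, m_j) must divide a_i - a_j for every pair.
Merge one congruence at a time:
  Start: x ≡ 8 (mod 21).
  Combine with x ≡ 5 (mod 8): gcd(21, 8) = 1; 5 - 8 = -3, which IS divisible by 1, so compatible.
    Write x = 8 + 21·t and substitute into x ≡ 5 (mod 8): 21·t ≡ 5 − 8 = -3 (mod 8).
    Reduce coefficients mod 8: 5·t ≡ 5 (mod 8).
    The inverse of 5 mod 8 is 5 (since 5·5 = 25 = 3·8 + 1), so t ≡ 5·5 = 25 ≡ 1 (mod 8).
    Then x = 8 + 21·1 = 29, valid modulo lcm(21, 8) = 168: x ≡ 29 (mod 168).
  Combine with x ≡ 6 (mod 12): gcd(168, 12) = 12, and 6 - 29 = -23 is NOT divisible by 12.
    ⇒ system is inconsistent (no integer solution).

No solution (the system is inconsistent).


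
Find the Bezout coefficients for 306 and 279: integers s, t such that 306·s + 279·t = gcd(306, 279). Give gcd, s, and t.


Euclidean algorithm on (306, 279) — divide until remainder is 0:
  306 = 1 · 279 + 27
  279 = 10 · 27 + 9
  27 = 3 · 9 + 0
gcd(306, 279) = 9.
Track Bezout coefficients alongside the remainders: start with r₀ = 306 = a·1 + b·0 (s = 1, t = 0) and r₁ = 279 = a·0 + b·1 (s = 0, t = 1); each new remainder r_{k+1} = r_{k-1} − q_k·r_k inherits s_{k+1} = s_{k-1} − q_k·s_k, t_{k+1} = t_{k-1} − q_k·t_k, so r_k = a·s_k + b·t_k at every step:
  q = 1: r = 27, s = 1 − 1·0 = 1, t = 0 − 1·1 = -1  (check: 306·1 + 279·(-1) = 27)
  q = 10: r = 9, s = 0 − 10·1 = -10, t = 1 − 10·(-1) = 11  (check: 306·(-10) + 279·11 = 9)
The row with r = 9 (the gcd) gives the Bezout coefficients s = -10, t = 11.
Result: 306 · (-10) + 279 · (11) = 9.

gcd(306, 279) = 9; s = -10, t = 11 (check: 306·(-10) + 279·11 = 9).


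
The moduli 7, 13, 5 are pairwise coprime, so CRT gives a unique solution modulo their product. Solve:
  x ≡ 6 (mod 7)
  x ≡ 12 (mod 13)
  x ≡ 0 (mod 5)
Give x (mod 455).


Moduli 7, 13, 5 are pairwise coprime; by CRT there is a unique solution modulo M = 7 · 13 · 5 = 455.
Solve pairwise, accumulating the modulus:
  Start with x ≡ 6 (mod 7).
  Combine with x ≡ 12 (mod 13): since gcd(7, 13) = 1, we get a unique residue mod 91.
    Write x = 6 + 7·t and substitute into x ≡ 12 (mod 13): 7·t ≡ 12 − 6 = 6 (mod 13).
    The inverse of 7 mod 13 is 2 (since 7·2 = 14 = 1·13 + 1), so t ≡ 2·6 = 12 ≡ 12 (mod 13).
    Then x = 6 + 7·12 = 90, valid modulo lcm(7, 13) = 91: x ≡ 90 (mod 91).
  Combine with x ≡ 0 (mod 5): since gcd(91, 5) = 1, we get a unique residue mod 455.
    Write x = 90 + 91·t and substitute into x ≡ 0 (mod 5): 91·t ≡ 0 − 90 = -90 (mod 5).
    Reduce coefficients mod 5: 1·t ≡ 0 (mod 5).
    So t ≡ 0 (mod 5).
    Then x = 90 + 91·0 = 90, valid modulo lcm(91, 5) = 455: x ≡ 90 (mod 455).
Verify: 90 mod 7 = 6 ✓, 90 mod 13 = 12 ✓, 90 mod 5 = 0 ✓.

x ≡ 90 (mod 455).


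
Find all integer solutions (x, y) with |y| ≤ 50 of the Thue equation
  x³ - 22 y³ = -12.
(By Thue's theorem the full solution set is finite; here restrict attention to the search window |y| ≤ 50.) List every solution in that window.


The equation is x³ - 22y³ = -12. For fixed y, x³ = 22·y³ − 12, so a solution requires the RHS to be a perfect cube.
Strategy: iterate y from -50 to 50, compute RHS = 22·y³ − 12, and check whether it is a (positive or negative) perfect cube.
Check small values of y:
  y = 0: RHS = -12 is not a perfect cube.
  y = 1: RHS = 10 is not a perfect cube.
  y = -1: RHS = -34 is not a perfect cube.
  y = 2: RHS = 164 is not a perfect cube.
  y = -2: RHS = -188 is not a perfect cube.
  y = 3: RHS = 582 is not a perfect cube.
  y = -3: RHS = -606 is not a perfect cube.
Continuing the search up to |y| = 50 finds no solutions either.
No (x, y) in the scanned range satisfies the equation.

No integer solutions with |y| ≤ 50.


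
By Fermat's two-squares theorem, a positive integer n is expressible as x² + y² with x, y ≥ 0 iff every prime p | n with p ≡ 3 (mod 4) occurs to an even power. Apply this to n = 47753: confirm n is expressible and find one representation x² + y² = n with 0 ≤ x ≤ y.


Step 1: Factor n = 47753 = 17 · 53^2.
Step 2: Check the mod-4 condition on each prime factor: 17 ≡ 1 (mod 4), exponent 1; 53 ≡ 1 (mod 4), exponent 2.
All primes ≡ 3 (mod 4) appear to even exponent (or don't appear), so by the two-squares theorem n IS expressible as a sum of two squares.
Step 3: Build a representation. Here n = 17 · 53 · 53 is a product of primes ≡ 1 (mod 4). Each prime p ≡ 1 (mod 4) is itself a sum of two squares; find a² by testing p − a² for a perfect square:
  17: 17 − 1² = 16 = 4² ⇒ 17 = 1² + 4².
  53: 53 − 1² = 52, 53 − 2² = 49 = 7² ⇒ 53 = 2² + 7².
  Combine using the Brahmagupta–Fibonacci identity (a² + b²)(c² + d²) = (ac − bd)² + (ad + bc)² = (ac + bd)² + (ad − bc)²:
  17 · 53 = 901: from (1² + 4²)(2² + 7²), take (1·2 − 4·7, 1·7 + 4·2) = (2 − 28, 7 + 8) = (-26, 15); dropping signs (only squares matter) gives (26, 15); check 26² + 15² = 676 + 225 = 901 ✓.
  901 · 53 = 47753: from (26² + 15²)(2² + 7²), take (26·2 − 15·7, 26·7 + 15·2) = (52 − 105, 182 + 30) = (-53, 212); dropping signs (only squares matter) gives (53, 212); check 53² + 212² = 2809 + 44944 = 47753 ✓.
Step 4: Order so x ≤ y and verify: 53² + 212² = 2809 + 44944 = 47753 = n. ✓

n = 47753 = 53² + 212² (one valid representation with x ≤ y).


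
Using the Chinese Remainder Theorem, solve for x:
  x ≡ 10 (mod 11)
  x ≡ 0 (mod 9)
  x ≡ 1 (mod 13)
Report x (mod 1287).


Moduli 11, 9, 13 are pairwise coprime; by CRT there is a unique solution modulo M = 11 · 9 · 13 = 1287.
Solve pairwise, accumulating the modulus:
  Start with x ≡ 10 (mod 11).
  Combine with x ≡ 0 (mod 9): since gcd(11, 9) = 1, we get a unique residue mod 99.
    Write x = 10 + 11·t and substitute into x ≡ 0 (mod 9): 11·t ≡ 0 − 10 = -10 (mod 9).
    Reduce coefficients mod 9: 2·t ≡ 8 (mod 9).
    The inverse of 2 mod 9 is 5 (since 2·5 = 10 = 1·9 + 1), so t ≡ 5·8 = 40 ≡ 4 (mod 9).
    Then x = 10 + 11·4 = 54, valid modulo lcm(11, 9) = 99: x ≡ 54 (mod 99).
  Combine with x ≡ 1 (mod 13): since gcd(99, 13) = 1, we get a unique residue mod 1287.
    Write x = 54 + 99·t and substitute into x ≡ 1 (mod 13): 99·t ≡ 1 − 54 = -53 (mod 13).
    Reduce coefficients mod 13: 8·t ≡ 12 (mod 13).
    The inverse of 8 mod 13 is 5 (since 8·5 = 40 = 3·13 + 1), so t ≡ 5·12 = 60 ≡ 8 (mod 13).
    Then x = 54 + 99·8 = 846, valid modulo lcm(99, 13) = 1287: x ≡ 846 (mod 1287).
Verify: 846 mod 11 = 10 ✓, 846 mod 9 = 0 ✓, 846 mod 13 = 1 ✓.

x ≡ 846 (mod 1287).


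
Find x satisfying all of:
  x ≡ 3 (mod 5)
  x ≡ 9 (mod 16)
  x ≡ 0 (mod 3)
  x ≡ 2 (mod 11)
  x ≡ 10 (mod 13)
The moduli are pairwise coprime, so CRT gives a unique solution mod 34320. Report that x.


Product of moduli M = 5 · 16 · 3 · 11 · 13 = 34320.
Merge one congruence at a time:
  Start: x ≡ 3 (mod 5).
  Combine with x ≡ 9 (mod 16); new modulus lcm = 80.
    Write x = 3 + 5·t and substitute into x ≡ 9 (mod 16): 5·t ≡ 9 − 3 = 6 (mod 16).
    The inverse of 5 mod 16 is 13 (since 5·13 = 65 = 4·16 + 1), so t ≡ 13·6 = 78 ≡ 14 (mod 16).
    Then x = 3 + 5·14 = 73, valid modulo lcm(5, 16) = 80: x ≡ 73 (mod 80).
  Combine with x ≡ 0 (mod 3); new modulus lcm = 240.
    Write x = 73 + 80·t and substitute into x ≡ 0 (mod 3): 80·t ≡ 0 − 73 = -73 (mod 3).
    Reduce coefficients mod 3: 2·t ≡ 2 (mod 3).
    The inverse of 2 mod 3 is 2 (since 2·2 = 4 = 1·3 + 1), so t ≡ 2·2 = 4 ≡ 1 (mod 3).
    Then x = 73 + 80·1 = 153, valid modulo lcm(80, 3) = 240: x ≡ 153 (mod 240).
  Combine with x ≡ 2 (mod 11); new modulus lcm = 2640.
    Write x = 153 + 240·t and substitute into x ≡ 2 (mod 11): 240·t ≡ 2 − 153 = -151 (mod 11).
    Reduce coefficients mod 11: 9·t ≡ 3 (mod 11).
    The inverse of 9 mod 11 is 5 (since 9·5 = 45 = 4·11 + 1), so t ≡ 5·3 = 15 ≡ 4 (mod 11).
    Then x = 153 + 240·4 = 1113, valid modulo lcm(240, 11) = 2640: x ≡ 1113 (mod 2640).
  Combine with x ≡ 10 (mod 13); new modulus lcm = 34320.
    Write x = 1113 + 2640·t and substitute into x ≡ 10 (mod 13): 2640·t ≡ 10 − 1113 = -1103 (mod 13).
    Reduce coefficients mod 13: 1·t ≡ 2 (mod 13).
    So t ≡ 2 (mod 13).
    Then x = 1113 + 2640·2 = 6393, valid modulo lcm(2640, 13) = 34320: x ≡ 6393 (mod 34320).
Verify against each original: 6393 mod 5 = 3, 6393 mod 16 = 9, 6393 mod 3 = 0, 6393 mod 11 = 2, 6393 mod 13 = 10.

x ≡ 6393 (mod 34320).


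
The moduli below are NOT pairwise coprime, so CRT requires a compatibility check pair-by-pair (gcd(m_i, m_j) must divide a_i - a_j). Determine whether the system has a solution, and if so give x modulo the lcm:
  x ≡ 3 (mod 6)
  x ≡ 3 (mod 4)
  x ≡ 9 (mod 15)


Moduli 6, 4, 15 are not pairwise coprime, so CRT works modulo lcm(m_i) when all pairwise compatibility conditions hold.
Pairwise compatibility: gcd(m_i, m_j) must divide a_i - a_j for every pair.
Merge one congruence at a time:
  Start: x ≡ 3 (mod 6).
  Combine with x ≡ 3 (mod 4): gcd(6, 4) = 2; 3 - 3 = 0, which IS divisible by 2, so compatible.
    Write x = 3 + 6·t and substitute into x ≡ 3 (mod 4): 6·t ≡ 3 − 3 = 0 (mod 4).
    Divide the congruence (and modulus) by g = 2: 3·t ≡ 0 (mod 2).
    Reduce coefficients mod 2: 1·t ≡ 0 (mod 2).
    So t ≡ 0 (mod 2).
    Then x = 3 + 6·0 = 3, valid modulo lcm(6, 4) = 12: x ≡ 3 (mod 12).
  Combine with x ≡ 9 (mod 15): gcd(12, 15) = 3; 9 - 3 = 6, which IS divisible by 3, so compatible.
    Write x = 3 + 12·t and substitute into x ≡ 9 (mod 15): 12·t ≡ 9 − 3 = 6 (mod 15).
    Divide the congruence (and modulus) by g = 3: 4·t ≡ 2 (mod 5).
    The inverse of 4 mod 5 is 4 (since 4·4 = 16 = 3·5 + 1), so t ≡ 4·2 = 8 ≡ 3 (mod 5).
    Then x = 3 + 12·3 = 39, valid modulo lcm(12, 15) = 60: x ≡ 39 (mod 60).
Verify: 39 mod 6 = 3, 39 mod 4 = 3, 39 mod 15 = 9.

x ≡ 39 (mod 60).


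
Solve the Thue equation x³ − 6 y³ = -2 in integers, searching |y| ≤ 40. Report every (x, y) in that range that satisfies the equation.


The equation is x³ - 6y³ = -2. For fixed y, x³ = 6·y³ − 2, so a solution requires the RHS to be a perfect cube.
Strategy: iterate y from -40 to 40, compute RHS = 6·y³ − 2, and check whether it is a (positive or negative) perfect cube.
Check small values of y:
  y = 0: RHS = -2 is not a perfect cube.
  y = 1: RHS = 4 is not a perfect cube.
  y = -1: RHS = -8 = (-2)³ ⇒ x = -2 works.
  y = 2: RHS = 46 is not a perfect cube.
  y = -2: RHS = -50 is not a perfect cube.
  y = 3: RHS = 160 is not a perfect cube.
  y = -3: RHS = -164 is not a perfect cube.
Continuing the search up to |y| = 40 finds no further solutions beyond those listed.
Collected solutions: (-2, -1).

Solutions (with |y| ≤ 40): (-2, -1).


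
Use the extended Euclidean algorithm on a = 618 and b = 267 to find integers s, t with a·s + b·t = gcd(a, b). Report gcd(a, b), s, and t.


Euclidean algorithm on (618, 267) — divide until remainder is 0:
  618 = 2 · 267 + 84
  267 = 3 · 84 + 15
  84 = 5 · 15 + 9
  15 = 1 · 9 + 6
  9 = 1 · 6 + 3
  6 = 2 · 3 + 0
gcd(618, 267) = 3.
Track Bezout coefficients alongside the remainders: start with r₀ = 618 = a·1 + b·0 (s = 1, t = 0) and r₁ = 267 = a·0 + b·1 (s = 0, t = 1); each new remainder r_{k+1} = r_{k-1} − q_k·r_k inherits s_{k+1} = s_{k-1} − q_k·s_k, t_{k+1} = t_{k-1} − q_k·t_k, so r_k = a·s_k + b·t_k at every step:
  q = 2: r = 84, s = 1 − 2·0 = 1, t = 0 − 2·1 = -2  (check: 618·1 + 267·(-2) = 84)
  q = 3: r = 15, s = 0 − 3·1 = -3, t = 1 − 3·(-2) = 7  (check: 618·(-3) + 267·7 = 15)
  q = 5: r = 9, s = 1 − 5·(-3) = 16, t = -2 − 5·7 = -37  (check: 618·16 + 267·(-37) = 9)
  q = 1: r = 6, s = -3 − 1·16 = -19, t = 7 − 1·(-37) = 44  (check: 618·(-19) + 267·44 = 6)
  q = 1: r = 3, s = 16 − 1·(-19) = 35, t = -37 − 1·44 = -81  (check: 618·35 + 267·(-81) = 3)
The row with r = 3 (the gcd) gives the Bezout coefficients s = 35, t = -81.
Result: 618 · (35) + 267 · (-81) = 3.

gcd(618, 267) = 3; s = 35, t = -81 (check: 618·35 + 267·(-81) = 3).


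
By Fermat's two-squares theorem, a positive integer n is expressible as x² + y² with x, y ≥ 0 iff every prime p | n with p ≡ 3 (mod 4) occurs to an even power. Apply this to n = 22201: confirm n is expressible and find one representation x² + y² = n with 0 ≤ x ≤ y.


Step 1: Factor n = 22201 = 149^2.
Step 2: Check the mod-4 condition on each prime factor: 149 ≡ 1 (mod 4), exponent 2.
All primes ≡ 3 (mod 4) appear to even exponent (or don't appear), so by the two-squares theorem n IS expressible as a sum of two squares.
Step 3: Build a representation. Here n = 149 · 149 is a product of primes ≡ 1 (mod 4). Each prime p ≡ 1 (mod 4) is itself a sum of two squares; find a² by testing p − a² for a perfect square:
  149: 149 − 1² = 148, 149 − 2² = 145, 149 − 3² = 140, 149 − 4² = 133, 149 − 5² = 124, 149 − 6² = 113, 149 − 7² = 100 = 10² ⇒ 149 = 7² + 10².
  Combine using the Brahmagupta–Fibonacci identity (a² + b²)(c² + d²) = (ac − bd)² + (ad + bc)² = (ac + bd)² + (ad − bc)²:
  149 · 149 = 22201: from (7² + 10²)(7² + 10²), take (7·7 − 10·10, 7·10 + 10·7) = (49 − 100, 70 + 70) = (-51, 140); dropping signs (only squares matter) gives (51, 140); check 51² + 140² = 2601 + 19600 = 22201 ✓.
Step 4: Order so x ≤ y and verify: 51² + 140² = 2601 + 19600 = 22201 = n. ✓

n = 22201 = 51² + 140² (one valid representation with x ≤ y).


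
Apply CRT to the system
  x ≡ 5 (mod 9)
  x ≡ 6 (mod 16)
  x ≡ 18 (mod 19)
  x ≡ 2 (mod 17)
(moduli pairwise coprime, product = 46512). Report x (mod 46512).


Product of moduli M = 9 · 16 · 19 · 17 = 46512.
Merge one congruence at a time:
  Start: x ≡ 5 (mod 9).
  Combine with x ≡ 6 (mod 16); new modulus lcm = 144.
    Write x = 5 + 9·t and substitute into x ≡ 6 (mod 16): 9·t ≡ 6 − 5 = 1 (mod 16).
    The inverse of 9 mod 16 is 9 (since 9·9 = 81 = 5·16 + 1), so t ≡ 9·1 = 9 ≡ 9 (mod 16).
    Then x = 5 + 9·9 = 86, valid modulo lcm(9, 16) = 144: x ≡ 86 (mod 144).
  Combine with x ≡ 18 (mod 19); new modulus lcm = 2736.
    Write x = 86 + 144·t and substitute into x ≡ 18 (mod 19): 144·t ≡ 18 − 86 = -68 (mod 19).
    Reduce coefficients mod 19: 11·t ≡ 8 (mod 19).
    The inverse of 11 mod 19 is 7 (since 11·7 = 77 = 4·19 + 1), so t ≡ 7·8 = 56 ≡ 18 (mod 19).
    Then x = 86 + 144·18 = 2678, valid modulo lcm(144, 19) = 2736: x ≡ 2678 (mod 2736).
  Combine with x ≡ 2 (mod 17); new modulus lcm = 46512.
    Write x = 2678 + 2736·t and substitute into x ≡ 2 (mod 17): 2736·t ≡ 2 − 2678 = -2676 (mod 17).
    Reduce coefficients mod 17: 16·t ≡ 10 (mod 17).
    The inverse of 16 mod 17 is 16 (since 16·16 = 256 = 15·17 + 1), so t ≡ 16·10 = 160 ≡ 7 (mod 17).
    Then x = 2678 + 2736·7 = 21830, valid modulo lcm(2736, 17) = 46512: x ≡ 21830 (mod 46512).
Verify against each original: 21830 mod 9 = 5, 21830 mod 16 = 6, 21830 mod 19 = 18, 21830 mod 17 = 2.

x ≡ 21830 (mod 46512).


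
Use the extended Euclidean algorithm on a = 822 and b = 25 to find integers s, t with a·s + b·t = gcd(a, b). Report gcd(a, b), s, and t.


Euclidean algorithm on (822, 25) — divide until remainder is 0:
  822 = 32 · 25 + 22
  25 = 1 · 22 + 3
  22 = 7 · 3 + 1
  3 = 3 · 1 + 0
gcd(822, 25) = 1.
Track Bezout coefficients alongside the remainders: start with r₀ = 822 = a·1 + b·0 (s = 1, t = 0) and r₁ = 25 = a·0 + b·1 (s = 0, t = 1); each new remainder r_{k+1} = r_{k-1} − q_k·r_k inherits s_{k+1} = s_{k-1} − q_k·s_k, t_{k+1} = t_{k-1} − q_k·t_k, so r_k = a·s_k + b·t_k at every step:
  q = 32: r = 22, s = 1 − 32·0 = 1, t = 0 − 32·1 = -32  (check: 822·1 + 25·(-32) = 22)
  q = 1: r = 3, s = 0 − 1·1 = -1, t = 1 − 1·(-32) = 33  (check: 822·(-1) + 25·33 = 3)
  q = 7: r = 1, s = 1 − 7·(-1) = 8, t = -32 − 7·33 = -263  (check: 822·8 + 25·(-263) = 1)
The row with r = 1 (the gcd) gives the Bezout coefficients s = 8, t = -263.
Result: 822 · (8) + 25 · (-263) = 1.

gcd(822, 25) = 1; s = 8, t = -263 (check: 822·8 + 25·(-263) = 1).


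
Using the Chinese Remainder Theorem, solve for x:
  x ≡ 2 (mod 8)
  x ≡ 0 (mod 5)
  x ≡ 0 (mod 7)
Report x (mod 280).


Moduli 8, 5, 7 are pairwise coprime; by CRT there is a unique solution modulo M = 8 · 5 · 7 = 280.
Solve pairwise, accumulating the modulus:
  Start with x ≡ 2 (mod 8).
  Combine with x ≡ 0 (mod 5): since gcd(8, 5) = 1, we get a unique residue mod 40.
    Write x = 2 + 8·t and substitute into x ≡ 0 (mod 5): 8·t ≡ 0 − 2 = -2 (mod 5).
    Reduce coefficients mod 5: 3·t ≡ 3 (mod 5).
    The inverse of 3 mod 5 is 2 (since 3·2 = 6 = 1·5 + 1), so t ≡ 2·3 = 6 ≡ 1 (mod 5).
    Then x = 2 + 8·1 = 10, valid modulo lcm(8, 5) = 40: x ≡ 10 (mod 40).
  Combine with x ≡ 0 (mod 7): since gcd(40, 7) = 1, we get a unique residue mod 280.
    Write x = 10 + 40·t and substitute into x ≡ 0 (mod 7): 40·t ≡ 0 − 10 = -10 (mod 7).
    Reduce coefficients mod 7: 5·t ≡ 4 (mod 7).
    The inverse of 5 mod 7 is 3 (since 5·3 = 15 = 2·7 + 1), so t ≡ 3·4 = 12 ≡ 5 (mod 7).
    Then x = 10 + 40·5 = 210, valid modulo lcm(40, 7) = 280: x ≡ 210 (mod 280).
Verify: 210 mod 8 = 2 ✓, 210 mod 5 = 0 ✓, 210 mod 7 = 0 ✓.

x ≡ 210 (mod 280).


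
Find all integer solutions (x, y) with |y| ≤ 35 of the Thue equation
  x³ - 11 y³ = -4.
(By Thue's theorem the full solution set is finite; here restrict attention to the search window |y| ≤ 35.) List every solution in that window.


The equation is x³ - 11y³ = -4. For fixed y, x³ = 11·y³ − 4, so a solution requires the RHS to be a perfect cube.
Strategy: iterate y from -35 to 35, compute RHS = 11·y³ − 4, and check whether it is a (positive or negative) perfect cube.
Check small values of y:
  y = 0: RHS = -4 is not a perfect cube.
  y = 1: RHS = 7 is not a perfect cube.
  y = -1: RHS = -15 is not a perfect cube.
  y = 2: RHS = 84 is not a perfect cube.
  y = -2: RHS = -92 is not a perfect cube.
  y = 3: RHS = 293 is not a perfect cube.
  y = -3: RHS = -301 is not a perfect cube.
Continuing the search up to |y| = 35 finds no solutions either.
No (x, y) in the scanned range satisfies the equation.

No integer solutions with |y| ≤ 35.


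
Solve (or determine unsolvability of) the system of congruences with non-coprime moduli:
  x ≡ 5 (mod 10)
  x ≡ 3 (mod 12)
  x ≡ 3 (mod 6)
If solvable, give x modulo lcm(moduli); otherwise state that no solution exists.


Moduli 10, 12, 6 are not pairwise coprime, so CRT works modulo lcm(m_i) when all pairwise compatibility conditions hold.
Pairwise compatibility: gcd(m_i, m_j) must divide a_i - a_j for every pair.
Merge one congruence at a time:
  Start: x ≡ 5 (mod 10).
  Combine with x ≡ 3 (mod 12): gcd(10, 12) = 2; 3 - 5 = -2, which IS divisible by 2, so compatible.
    Write x = 5 + 10·t and substitute into x ≡ 3 (mod 12): 10·t ≡ 3 − 5 = -2 (mod 12).
    Divide the congruence (and modulus) by g = 2: 5·t ≡ -1 (mod 6).
    Reduce coefficients mod 6: 5·t ≡ 5 (mod 6).
    The inverse of 5 mod 6 is 5 (since 5·5 = 25 = 4·6 + 1), so t ≡ 5·5 = 25 ≡ 1 (mod 6).
    Then x = 5 + 10·1 = 15, valid modulo lcm(10, 12) = 60: x ≡ 15 (mod 60).
  Combine with x ≡ 3 (mod 6): gcd(60, 6) = 6; 3 - 15 = -12, which IS divisible by 6, so compatible.
    Write x = 15 + 60·t and substitute into x ≡ 3 (mod 6): 60·t ≡ 3 − 15 = -12 (mod 6).
    Divide the congruence (and modulus) by g = 6: 10·t ≡ -2 (mod 1).
    Modulo 1 every t works; take t = 0.
    Then x = 15 + 60·0 = 15, valid modulo lcm(60, 6) = 60: x ≡ 15 (mod 60).
Verify: 15 mod 10 = 5, 15 mod 12 = 3, 15 mod 6 = 3.

x ≡ 15 (mod 60).


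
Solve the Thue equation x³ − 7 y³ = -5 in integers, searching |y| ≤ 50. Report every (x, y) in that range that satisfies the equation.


The equation is x³ - 7y³ = -5. For fixed y, x³ = 7·y³ − 5, so a solution requires the RHS to be a perfect cube.
Strategy: iterate y from -50 to 50, compute RHS = 7·y³ − 5, and check whether it is a (positive or negative) perfect cube.
Check small values of y:
  y = 0: RHS = -5 is not a perfect cube.
  y = 1: RHS = 2 is not a perfect cube.
  y = -1: RHS = -12 is not a perfect cube.
  y = 2: RHS = 51 is not a perfect cube.
  y = -2: RHS = -61 is not a perfect cube.
  y = 3: RHS = 184 is not a perfect cube.
  y = -3: RHS = -194 is not a perfect cube.
Continuing the search up to |y| = 50 finds no solutions either.
No (x, y) in the scanned range satisfies the equation.

No integer solutions with |y| ≤ 50.


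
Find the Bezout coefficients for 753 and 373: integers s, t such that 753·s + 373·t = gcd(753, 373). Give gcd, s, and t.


Euclidean algorithm on (753, 373) — divide until remainder is 0:
  753 = 2 · 373 + 7
  373 = 53 · 7 + 2
  7 = 3 · 2 + 1
  2 = 2 · 1 + 0
gcd(753, 373) = 1.
Track Bezout coefficients alongside the remainders: start with r₀ = 753 = a·1 + b·0 (s = 1, t = 0) and r₁ = 373 = a·0 + b·1 (s = 0, t = 1); each new remainder r_{k+1} = r_{k-1} − q_k·r_k inherits s_{k+1} = s_{k-1} − q_k·s_k, t_{k+1} = t_{k-1} − q_k·t_k, so r_k = a·s_k + b·t_k at every step:
  q = 2: r = 7, s = 1 − 2·0 = 1, t = 0 − 2·1 = -2  (check: 753·1 + 373·(-2) = 7)
  q = 53: r = 2, s = 0 − 53·1 = -53, t = 1 − 53·(-2) = 107  (check: 753·(-53) + 373·107 = 2)
  q = 3: r = 1, s = 1 − 3·(-53) = 160, t = -2 − 3·107 = -323  (check: 753·160 + 373·(-323) = 1)
The row with r = 1 (the gcd) gives the Bezout coefficients s = 160, t = -323.
Result: 753 · (160) + 373 · (-323) = 1.

gcd(753, 373) = 1; s = 160, t = -323 (check: 753·160 + 373·(-323) = 1).


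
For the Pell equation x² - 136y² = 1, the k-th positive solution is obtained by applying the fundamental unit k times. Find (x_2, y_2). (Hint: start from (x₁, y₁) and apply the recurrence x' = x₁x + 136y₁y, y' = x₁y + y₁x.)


Step 1: Find the fundamental solution (x₁, y₁) of x² - 136y² = 1.
  Expand √136 as a continued fraction. a₀ = ⌊√136⌋ = 11; iterate m_{k+1} = d_k·a_k − m_k, d_{k+1} = (136 − m_{k+1}²)/d_k, a_{k+1} = ⌊(a₀ + m_{k+1})/d_{k+1}⌋ (starting m₀ = 0, d₀ = 1), with convergents p_k = a_k·p_{k-1} + p_{k-2}, q_k = a_k·q_{k-1} + q_{k-2} (p₋₁ = 1, q₋₁ = 0):
  k = 0: a₀ = 11; p₀/q₀ = 11/1; p₀² − 136·q₀² = 121 − 136 = -15.
  k = 1: m = 11, d = 15, a = ⌊(11 + 11)/15⌋ = 1; p/q = (1·11 + 1)/(1·1 + 0) = 12/1; p² − 136·q² = 144 − 136 = 8.
  k = 2: m = 4, d = 8, a = ⌊(11 + 4)/8⌋ = 1; p/q = (1·12 + 11)/(1·1 + 1) = 23/2; p² − 136·q² = 529 − 544 = -15.
  k = 3: m = 4, d = 15, a = ⌊(11 + 4)/15⌋ = 1; p/q = (1·23 + 12)/(1·2 + 1) = 35/3; p² − 136·q² = 1225 − 1224 = 1.
  The first convergent with p² − 136·q² = 1 gives the fundamental solution (x₁, y₁) = (35, 3).
Step 2: Apply the recurrence (x_{n+1}, y_{n+1}) = (x₁x_n + 136y₁y_n, x₁y_n + y₁x_n) repeatedly.
  From (x_1, y_1) = (35, 3): x_2 = 35·35 + 136·3·3 = 2449; y_2 = 35·3 + 3·35 = 210.
Step 3: Verify x_2² - 136·y_2² = 5997601 - 5997600 = 1 (should be 1). ✓

(x_1, y_1) = (35, 3); (x_2, y_2) = (2449, 210).


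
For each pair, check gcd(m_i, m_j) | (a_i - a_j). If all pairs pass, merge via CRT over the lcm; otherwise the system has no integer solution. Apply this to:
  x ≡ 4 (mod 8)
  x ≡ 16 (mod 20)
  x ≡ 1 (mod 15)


Moduli 8, 20, 15 are not pairwise coprime, so CRT works modulo lcm(m_i) when all pairwise compatibility conditions hold.
Pairwise compatibility: gcd(m_i, m_j) must divide a_i - a_j for every pair.
Merge one congruence at a time:
  Start: x ≡ 4 (mod 8).
  Combine with x ≡ 16 (mod 20): gcd(8, 20) = 4; 16 - 4 = 12, which IS divisible by 4, so compatible.
    Write x = 4 + 8·t and substitute into x ≡ 16 (mod 20): 8·t ≡ 16 − 4 = 12 (mod 20).
    Divide the congruence (and modulus) by g = 4: 2·t ≡ 3 (mod 5).
    The inverse of 2 mod 5 is 3 (since 2·3 = 6 = 1·5 + 1), so t ≡ 3·3 = 9 ≡ 4 (mod 5).
    Then x = 4 + 8·4 = 36, valid modulo lcm(8, 20) = 40: x ≡ 36 (mod 40).
  Combine with x ≡ 1 (mod 15): gcd(40, 15) = 5; 1 - 36 = -35, which IS divisible by 5, so compatible.
    Write x = 36 + 40·t and substitute into x ≡ 1 (mod 15): 40·t ≡ 1 − 36 = -35 (mod 15).
    Divide the congruence (and modulus) by g = 5: 8·t ≡ -7 (mod 3).
    Reduce coefficients mod 3: 2·t ≡ 2 (mod 3).
    The inverse of 2 mod 3 is 2 (since 2·2 = 4 = 1·3 + 1), so t ≡ 2·2 = 4 ≡ 1 (mod 3).
    Then x = 36 + 40·1 = 76, valid modulo lcm(40, 15) = 120: x ≡ 76 (mod 120).
Verify: 76 mod 8 = 4, 76 mod 20 = 16, 76 mod 15 = 1.

x ≡ 76 (mod 120).


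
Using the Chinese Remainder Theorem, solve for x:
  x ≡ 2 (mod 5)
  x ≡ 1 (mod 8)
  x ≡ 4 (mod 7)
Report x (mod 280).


Moduli 5, 8, 7 are pairwise coprime; by CRT there is a unique solution modulo M = 5 · 8 · 7 = 280.
Solve pairwise, accumulating the modulus:
  Start with x ≡ 2 (mod 5).
  Combine with x ≡ 1 (mod 8): since gcd(5, 8) = 1, we get a unique residue mod 40.
    Write x = 2 + 5·t and substitute into x ≡ 1 (mod 8): 5·t ≡ 1 − 2 = -1 (mod 8).
    Reduce coefficients mod 8: 5·t ≡ 7 (mod 8).
    The inverse of 5 mod 8 is 5 (since 5·5 = 25 = 3·8 + 1), so t ≡ 5·7 = 35 ≡ 3 (mod 8).
    Then x = 2 + 5·3 = 17, valid modulo lcm(5, 8) = 40: x ≡ 17 (mod 40).
  Combine with x ≡ 4 (mod 7): since gcd(40, 7) = 1, we get a unique residue mod 280.
    Write x = 17 + 40·t and substitute into x ≡ 4 (mod 7): 40·t ≡ 4 − 17 = -13 (mod 7).
    Reduce coefficients mod 7: 5·t ≡ 1 (mod 7).
    The inverse of 5 mod 7 is 3 (since 5·3 = 15 = 2·7 + 1), so t ≡ 3·1 = 3 ≡ 3 (mod 7).
    Then x = 17 + 40·3 = 137, valid modulo lcm(40, 7) = 280: x ≡ 137 (mod 280).
Verify: 137 mod 5 = 2 ✓, 137 mod 8 = 1 ✓, 137 mod 7 = 4 ✓.

x ≡ 137 (mod 280).


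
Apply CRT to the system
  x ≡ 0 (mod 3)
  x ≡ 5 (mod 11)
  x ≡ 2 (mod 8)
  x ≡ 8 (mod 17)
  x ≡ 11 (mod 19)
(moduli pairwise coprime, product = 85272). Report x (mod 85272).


Product of moduli M = 3 · 11 · 8 · 17 · 19 = 85272.
Merge one congruence at a time:
  Start: x ≡ 0 (mod 3).
  Combine with x ≡ 5 (mod 11); new modulus lcm = 33.
    Write x = 0 + 3·t and substitute into x ≡ 5 (mod 11): 3·t ≡ 5 − 0 = 5 (mod 11).
    The inverse of 3 mod 11 is 4 (since 3·4 = 12 = 1·11 + 1), so t ≡ 4·5 = 20 ≡ 9 (mod 11).
    Then x = 0 + 3·9 = 27, valid modulo lcm(3, 11) = 33: x ≡ 27 (mod 33).
  Combine with x ≡ 2 (mod 8); new modulus lcm = 264.
    Write x = 27 + 33·t and substitute into x ≡ 2 (mod 8): 33·t ≡ 2 − 27 = -25 (mod 8).
    Reduce coefficients mod 8: 1·t ≡ 7 (mod 8).
    So t ≡ 7 (mod 8).
    Then x = 27 + 33·7 = 258, valid modulo lcm(33, 8) = 264: x ≡ 258 (mod 264).
  Combine with x ≡ 8 (mod 17); new modulus lcm = 4488.
    Write x = 258 + 264·t and substitute into x ≡ 8 (mod 17): 264·t ≡ 8 − 258 = -250 (mod 17).
    Reduce coefficients mod 17: 9·t ≡ 5 (mod 17).
    The inverse of 9 mod 17 is 2 (since 9·2 = 18 = 1·17 + 1), so t ≡ 2·5 = 10 ≡ 10 (mod 17).
    Then x = 258 + 264·10 = 2898, valid modulo lcm(264, 17) = 4488: x ≡ 2898 (mod 4488).
  Combine with x ≡ 11 (mod 19); new modulus lcm = 85272.
    Write x = 2898 + 4488·t and substitute into x ≡ 11 (mod 19): 4488·t ≡ 11 − 2898 = -2887 (mod 19).
    Reduce coefficients mod 19: 4·t ≡ 1 (mod 19).
    The inverse of 4 mod 19 is 5 (since 4·5 = 20 = 1·19 + 1), so t ≡ 5·1 = 5 ≡ 5 (mod 19).
    Then x = 2898 + 4488·5 = 25338, valid modulo lcm(4488, 19) = 85272: x ≡ 25338 (mod 85272).
Verify against each original: 25338 mod 3 = 0, 25338 mod 11 = 5, 25338 mod 8 = 2, 25338 mod 17 = 8, 25338 mod 19 = 11.

x ≡ 25338 (mod 85272).


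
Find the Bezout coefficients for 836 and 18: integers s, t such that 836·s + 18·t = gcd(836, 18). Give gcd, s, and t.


Euclidean algorithm on (836, 18) — divide until remainder is 0:
  836 = 46 · 18 + 8
  18 = 2 · 8 + 2
  8 = 4 · 2 + 0
gcd(836, 18) = 2.
Track Bezout coefficients alongside the remainders: start with r₀ = 836 = a·1 + b·0 (s = 1, t = 0) and r₁ = 18 = a·0 + b·1 (s = 0, t = 1); each new remainder r_{k+1} = r_{k-1} − q_k·r_k inherits s_{k+1} = s_{k-1} − q_k·s_k, t_{k+1} = t_{k-1} − q_k·t_k, so r_k = a·s_k + b·t_k at every step:
  q = 46: r = 8, s = 1 − 46·0 = 1, t = 0 − 46·1 = -46  (check: 836·1 + 18·(-46) = 8)
  q = 2: r = 2, s = 0 − 2·1 = -2, t = 1 − 2·(-46) = 93  (check: 836·(-2) + 18·93 = 2)
The row with r = 2 (the gcd) gives the Bezout coefficients s = -2, t = 93.
Result: 836 · (-2) + 18 · (93) = 2.

gcd(836, 18) = 2; s = -2, t = 93 (check: 836·(-2) + 18·93 = 2).


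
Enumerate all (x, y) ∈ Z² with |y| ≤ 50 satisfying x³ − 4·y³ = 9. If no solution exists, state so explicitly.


The equation is x³ - 4y³ = 9. For fixed y, x³ = 4·y³ + 9, so a solution requires the RHS to be a perfect cube.
Strategy: iterate y from -50 to 50, compute RHS = 4·y³ + 9, and check whether it is a (positive or negative) perfect cube.
Check small values of y:
  y = 0: RHS = 9 is not a perfect cube.
  y = 1: RHS = 13 is not a perfect cube.
  y = -1: RHS = 5 is not a perfect cube.
  y = 2: RHS = 41 is not a perfect cube.
  y = -2: RHS = -23 is not a perfect cube.
  y = 3: RHS = 117 is not a perfect cube.
  y = -3: RHS = -99 is not a perfect cube.
Continuing the search up to |y| = 50 finds no solutions either.
No (x, y) in the scanned range satisfies the equation.

No integer solutions with |y| ≤ 50.


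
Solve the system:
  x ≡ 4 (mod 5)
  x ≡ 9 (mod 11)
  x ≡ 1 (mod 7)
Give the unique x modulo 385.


Moduli 5, 11, 7 are pairwise coprime; by CRT there is a unique solution modulo M = 5 · 11 · 7 = 385.
Solve pairwise, accumulating the modulus:
  Start with x ≡ 4 (mod 5).
  Combine with x ≡ 9 (mod 11): since gcd(5, 11) = 1, we get a unique residue mod 55.
    Write x = 4 + 5·t and substitute into x ≡ 9 (mod 11): 5·t ≡ 9 − 4 = 5 (mod 11).
    The inverse of 5 mod 11 is 9 (since 5·9 = 45 = 4·11 + 1), so t ≡ 9·5 = 45 ≡ 1 (mod 11).
    Then x = 4 + 5·1 = 9, valid modulo lcm(5, 11) = 55: x ≡ 9 (mod 55).
  Combine with x ≡ 1 (mod 7): since gcd(55, 7) = 1, we get a unique residue mod 385.
    Write x = 9 + 55·t and substitute into x ≡ 1 (mod 7): 55·t ≡ 1 − 9 = -8 (mod 7).
    Reduce coefficients mod 7: 6·t ≡ 6 (mod 7).
    The inverse of 6 mod 7 is 6 (since 6·6 = 36 = 5·7 + 1), so t ≡ 6·6 = 36 ≡ 1 (mod 7).
    Then x = 9 + 55·1 = 64, valid modulo lcm(55, 7) = 385: x ≡ 64 (mod 385).
Verify: 64 mod 5 = 4 ✓, 64 mod 11 = 9 ✓, 64 mod 7 = 1 ✓.

x ≡ 64 (mod 385).


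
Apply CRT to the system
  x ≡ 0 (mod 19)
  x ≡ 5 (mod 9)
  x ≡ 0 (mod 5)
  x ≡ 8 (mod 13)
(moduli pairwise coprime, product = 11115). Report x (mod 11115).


Product of moduli M = 19 · 9 · 5 · 13 = 11115.
Merge one congruence at a time:
  Start: x ≡ 0 (mod 19).
  Combine with x ≡ 5 (mod 9); new modulus lcm = 171.
    Write x = 0 + 19·t and substitute into x ≡ 5 (mod 9): 19·t ≡ 5 − 0 = 5 (mod 9).
    Reduce coefficients mod 9: 1·t ≡ 5 (mod 9).
    So t ≡ 5 (mod 9).
    Then x = 0 + 19·5 = 95, valid modulo lcm(19, 9) = 171: x ≡ 95 (mod 171).
  Combine with x ≡ 0 (mod 5); new modulus lcm = 855.
    Write x = 95 + 171·t and substitute into x ≡ 0 (mod 5): 171·t ≡ 0 − 95 = -95 (mod 5).
    Reduce coefficients mod 5: 1·t ≡ 0 (mod 5).
    So t ≡ 0 (mod 5).
    Then x = 95 + 171·0 = 95, valid modulo lcm(171, 5) = 855: x ≡ 95 (mod 855).
  Combine with x ≡ 8 (mod 13); new modulus lcm = 11115.
    Write x = 95 + 855·t and substitute into x ≡ 8 (mod 13): 855·t ≡ 8 − 95 = -87 (mod 13).
    Reduce coefficients mod 13: 10·t ≡ 4 (mod 13).
    The inverse of 10 mod 13 is 4 (since 10·4 = 40 = 3·13 + 1), so t ≡ 4·4 = 16 ≡ 3 (mod 13).
    Then x = 95 + 855·3 = 2660, valid modulo lcm(855, 13) = 11115: x ≡ 2660 (mod 11115).
Verify against each original: 2660 mod 19 = 0, 2660 mod 9 = 5, 2660 mod 5 = 0, 2660 mod 13 = 8.

x ≡ 2660 (mod 11115).


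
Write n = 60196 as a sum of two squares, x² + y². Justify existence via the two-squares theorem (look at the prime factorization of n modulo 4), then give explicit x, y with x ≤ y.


Step 1: Factor n = 60196 = 2^2 · 101 · 149.
Step 2: Check the mod-4 condition on each prime factor: 2 = 2 (special); 101 ≡ 1 (mod 4), exponent 1; 149 ≡ 1 (mod 4), exponent 1.
All primes ≡ 3 (mod 4) appear to even exponent (or don't appear), so by the two-squares theorem n IS expressible as a sum of two squares.
Step 3: Build a representation. Group n = k² · m with k = 2 and m = 101 · 149 = 15049 (a product of primes ≡ 1 (mod 4)); a representation of m scales to one of n via (k·x)² + (k·y)² = k²(x² + y²). Each prime p ≡ 1 (mod 4) is itself a sum of two squares; find a² by testing p − a² for a perfect square:
  101: 101 − 1² = 100 = 10² ⇒ 101 = 1² + 10².
  149: 149 − 1² = 148, 149 − 2² = 145, 149 − 3² = 140, 149 − 4² = 133, 149 − 5² = 124, 149 − 6² = 113, 149 − 7² = 100 = 10² ⇒ 149 = 7² + 10².
  Combine using the Brahmagupta–Fibonacci identity (a² + b²)(c² + d²) = (ac − bd)² + (ad + bc)² = (ac + bd)² + (ad − bc)²:
  101 · 149 = 15049: from (1² + 10²)(7² + 10²), take (1·7 − 10·10, 1·10 + 10·7) = (7 − 100, 10 + 70) = (-93, 80); dropping signs (only squares matter) gives (93, 80); check 93² + 80² = 8649 + 6400 = 15049 ✓.
  Scale by k = 2: (2·93, 2·80) = (186, 160).
Step 4: Order so x ≤ y and verify: 160² + 186² = 25600 + 34596 = 60196 = n. ✓

n = 60196 = 160² + 186² (one valid representation with x ≤ y).


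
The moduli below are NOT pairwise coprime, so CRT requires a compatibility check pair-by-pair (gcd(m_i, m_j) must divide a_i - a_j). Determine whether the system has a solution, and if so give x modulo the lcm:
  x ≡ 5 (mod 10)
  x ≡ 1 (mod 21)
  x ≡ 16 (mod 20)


Moduli 10, 21, 20 are not pairwise coprime, so CRT works modulo lcm(m_i) when all pairwise compatibility conditions hold.
Pairwise compatibility: gcd(m_i, m_j) must divide a_i - a_j for every pair.
Merge one congruence at a time:
  Start: x ≡ 5 (mod 10).
  Combine with x ≡ 1 (mod 21): gcd(10, 21) = 1; 1 - 5 = -4, which IS divisible by 1, so compatible.
    Write x = 5 + 10·t and substitute into x ≡ 1 (mod 21): 10·t ≡ 1 − 5 = -4 (mod 21).
    Reduce coefficients mod 21: 10·t ≡ 17 (mod 21).
    The inverse of 10 mod 21 is 19 (since 10·19 = 190 = 9·21 + 1), so t ≡ 19·17 = 323 ≡ 8 (mod 21).
    Then x = 5 + 10·8 = 85, valid modulo lcm(10, 21) = 210: x ≡ 85 (mod 210).
  Combine with x ≡ 16 (mod 20): gcd(210, 20) = 10, and 16 - 85 = -69 is NOT divisible by 10.
    ⇒ system is inconsistent (no integer solution).

No solution (the system is inconsistent).


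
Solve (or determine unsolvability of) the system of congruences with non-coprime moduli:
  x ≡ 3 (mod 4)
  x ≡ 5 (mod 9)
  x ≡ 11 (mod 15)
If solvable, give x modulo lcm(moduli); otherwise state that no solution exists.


Moduli 4, 9, 15 are not pairwise coprime, so CRT works modulo lcm(m_i) when all pairwise compatibility conditions hold.
Pairwise compatibility: gcd(m_i, m_j) must divide a_i - a_j for every pair.
Merge one congruence at a time:
  Start: x ≡ 3 (mod 4).
  Combine with x ≡ 5 (mod 9): gcd(4, 9) = 1; 5 - 3 = 2, which IS divisible by 1, so compatible.
    Write x = 3 + 4·t and substitute into x ≡ 5 (mod 9): 4·t ≡ 5 − 3 = 2 (mod 9).
    The inverse of 4 mod 9 is 7 (since 4·7 = 28 = 3·9 + 1), so t ≡ 7·2 = 14 ≡ 5 (mod 9).
    Then x = 3 + 4·5 = 23, valid modulo lcm(4, 9) = 36: x ≡ 23 (mod 36).
  Combine with x ≡ 11 (mod 15): gcd(36, 15) = 3; 11 - 23 = -12, which IS divisible by 3, so compatible.
    Write x = 23 + 36·t and substitute into x ≡ 11 (mod 15): 36·t ≡ 11 − 23 = -12 (mod 15).
    Divide the congruence (and modulus) by g = 3: 12·t ≡ -4 (mod 5).
    Reduce coefficients mod 5: 2·t ≡ 1 (mod 5).
    The inverse of 2 mod 5 is 3 (since 2·3 = 6 = 1·5 + 1), so t ≡ 3·1 = 3 ≡ 3 (mod 5).
    Then x = 23 + 36·3 = 131, valid modulo lcm(36, 15) = 180: x ≡ 131 (mod 180).
Verify: 131 mod 4 = 3, 131 mod 9 = 5, 131 mod 15 = 11.

x ≡ 131 (mod 180).


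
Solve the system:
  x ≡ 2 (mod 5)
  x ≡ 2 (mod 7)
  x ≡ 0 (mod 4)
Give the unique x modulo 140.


Moduli 5, 7, 4 are pairwise coprime; by CRT there is a unique solution modulo M = 5 · 7 · 4 = 140.
Solve pairwise, accumulating the modulus:
  Start with x ≡ 2 (mod 5).
  Combine with x ≡ 2 (mod 7): since gcd(5, 7) = 1, we get a unique residue mod 35.
    Write x = 2 + 5·t and substitute into x ≡ 2 (mod 7): 5·t ≡ 2 − 2 = 0 (mod 7).
    The inverse of 5 mod 7 is 3 (since 5·3 = 15 = 2·7 + 1), so t ≡ 3·0 = 0 ≡ 0 (mod 7).
    Then x = 2 + 5·0 = 2, valid modulo lcm(5, 7) = 35: x ≡ 2 (mod 35).
  Combine with x ≡ 0 (mod 4): since gcd(35, 4) = 1, we get a unique residue mod 140.
    Write x = 2 + 35·t and substitute into x ≡ 0 (mod 4): 35·t ≡ 0 − 2 = -2 (mod 4).
    Reduce coefficients mod 4: 3·t ≡ 2 (mod 4).
    The inverse of 3 mod 4 is 3 (since 3·3 = 9 = 2·4 + 1), so t ≡ 3·2 = 6 ≡ 2 (mod 4).
    Then x = 2 + 35·2 = 72, valid modulo lcm(35, 4) = 140: x ≡ 72 (mod 140).
Verify: 72 mod 5 = 2 ✓, 72 mod 7 = 2 ✓, 72 mod 4 = 0 ✓.

x ≡ 72 (mod 140).
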